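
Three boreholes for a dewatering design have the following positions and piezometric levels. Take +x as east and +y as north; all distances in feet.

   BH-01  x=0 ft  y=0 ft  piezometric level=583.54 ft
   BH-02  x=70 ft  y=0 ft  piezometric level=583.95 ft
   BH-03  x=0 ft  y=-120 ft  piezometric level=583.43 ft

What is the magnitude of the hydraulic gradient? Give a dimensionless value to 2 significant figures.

0.0059

∂h/∂x = (583.95 − 583.54) / (70 − 0) = +0.005857
∂h/∂y = (583.43 − 583.54) / (-120 − 0) = +0.0009167
|∇h| = √(0.005857² + 0.0009167²) = 0.005928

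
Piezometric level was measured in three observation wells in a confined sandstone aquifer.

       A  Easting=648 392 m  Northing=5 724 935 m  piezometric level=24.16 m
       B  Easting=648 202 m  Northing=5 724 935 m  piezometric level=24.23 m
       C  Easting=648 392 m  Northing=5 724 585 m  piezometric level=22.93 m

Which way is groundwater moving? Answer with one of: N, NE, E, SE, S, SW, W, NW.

∂h/∂x = (24.23 − 24.16) / (648202 − 648392) = -0.0003684
∂h/∂y = (22.93 − 24.16) / (5724585 − 5724935) = +0.003514
Flow = −∇h = (+0.0003684 east, -0.003514 north), which points south.

S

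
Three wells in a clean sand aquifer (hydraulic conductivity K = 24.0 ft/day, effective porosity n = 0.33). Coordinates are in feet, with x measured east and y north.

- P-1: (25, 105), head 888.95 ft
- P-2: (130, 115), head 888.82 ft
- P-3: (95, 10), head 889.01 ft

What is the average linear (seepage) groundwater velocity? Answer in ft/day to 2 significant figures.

0.13 ft/day

With h = a·x + b·y + c and P-1 as origin, the differences give:
  105·a + 10·b = -0.13
  70·a + (-95)·b = +0.06
Eliminate b (×(-95) and ×10, subtract): -10675·a = 11.750 → a = ∂h/∂x = -0.001101
Back-substitute: b = ∂h/∂y = -0.001443.
|∇h| = √(-0.001101² + -0.001443²) = 0.001815
Seepage velocity v = K·i/n = 24.0 × 0.001815 / 0.33 = 0.132 ft/day.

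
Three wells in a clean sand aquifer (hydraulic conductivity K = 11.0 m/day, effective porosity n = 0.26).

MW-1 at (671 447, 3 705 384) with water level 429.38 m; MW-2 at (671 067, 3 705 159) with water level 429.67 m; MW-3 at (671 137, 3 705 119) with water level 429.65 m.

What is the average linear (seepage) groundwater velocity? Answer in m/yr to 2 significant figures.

With h = a·x + b·y + c and MW-1 as origin, the differences give:
  (-380)·a + (-225)·b = +0.29
  (-310)·a + (-265)·b = +0.27
Eliminate b (×(-265) and ×(-225), subtract): 30950·a = -16.100 → a = ∂h/∂x = -0.0005202
Back-substitute: b = ∂h/∂y = -0.0004103.
|∇h| = √(-0.0005202² + -0.0004103²) = 0.0006625
Seepage velocity v = K·i/n = 11.0 × 0.0006625 / 0.26 = 0.02803 m/day = 10.24 m/yr.

10 m/yr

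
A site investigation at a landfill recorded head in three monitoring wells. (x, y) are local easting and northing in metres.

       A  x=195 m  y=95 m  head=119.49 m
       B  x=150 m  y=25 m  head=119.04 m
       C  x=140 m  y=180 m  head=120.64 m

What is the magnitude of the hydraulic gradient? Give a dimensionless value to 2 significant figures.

0.011

Differences from A: to B (Δx, Δy, Δh) = (-45, -70, -0.45); to C = (-55, 85, +1.15).
Solve a·Δx + b·Δy = Δh: det = (-45)·85 − (-55)·(-70) = -7675.
∂h/∂x = [(-0.45)·85 − (+1.15)·(-70)] / -7675 = -0.005505
∂h/∂y = [(-45)·(+1.15) − (-55)·(-0.45)] / -7675 = +0.009967
|∇h| = √(-0.005505² + 0.009967²) = 0.01139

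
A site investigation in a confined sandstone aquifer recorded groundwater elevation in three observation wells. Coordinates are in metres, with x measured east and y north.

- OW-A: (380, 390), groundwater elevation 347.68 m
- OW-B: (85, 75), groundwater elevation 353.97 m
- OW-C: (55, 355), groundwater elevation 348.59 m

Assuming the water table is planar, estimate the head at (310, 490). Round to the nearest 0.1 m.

345.8 m

Three-point gradient (reference OW-A): Δ to OW-B = (-295, -315, +6.29), Δ to OW-C = (-325, -35, +0.91).
∂h/∂x = -0.0007224, ∂h/∂y = -0.01929 (det = -92050).
h(310, 490) = 347.68 + (-0.0007224)·(-70) + (-0.01929)·(100) = 347.68 +0.051 -1.929 = 345.801 m.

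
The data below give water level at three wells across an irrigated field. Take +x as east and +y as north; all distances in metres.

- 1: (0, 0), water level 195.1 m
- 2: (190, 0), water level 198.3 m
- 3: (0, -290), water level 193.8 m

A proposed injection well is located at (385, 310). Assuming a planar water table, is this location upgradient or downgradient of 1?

upgradient

∂h/∂x = (198.3 − 195.1) / (190 − 0) = +0.01684
∂h/∂y = (193.8 − 195.1) / (-290 − 0) = +0.004483
Head at (385, 310) = 195.1 + (+0.01684)·(385) + (+0.004483)·(310) = 202.97 m.
That is higher than the 195.1 m at 1, so the point is upgradient.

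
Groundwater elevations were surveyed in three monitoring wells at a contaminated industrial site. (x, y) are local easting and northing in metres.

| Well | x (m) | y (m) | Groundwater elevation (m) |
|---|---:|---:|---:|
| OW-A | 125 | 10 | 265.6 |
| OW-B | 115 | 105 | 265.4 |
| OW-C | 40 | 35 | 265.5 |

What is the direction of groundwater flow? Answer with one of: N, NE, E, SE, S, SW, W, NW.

With h = a·x + b·y + c and OW-A as origin, the differences give:
  (-10)·a + 95·b = -0.2
  (-85)·a + 25·b = -0.1
Eliminate b (×25 and ×95, subtract): 7825·a = 4.50 → a = ∂h/∂x = +0.0005751
Back-substitute: b = ∂h/∂y = -0.002045.
Flow = −∇h = (-0.0005751 east, +0.002045 north), which points north.

N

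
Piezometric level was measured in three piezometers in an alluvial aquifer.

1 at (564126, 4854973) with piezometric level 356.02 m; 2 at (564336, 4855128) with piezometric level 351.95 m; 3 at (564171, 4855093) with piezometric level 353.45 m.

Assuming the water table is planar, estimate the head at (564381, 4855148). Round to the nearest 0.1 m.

Taking 1 as reference: 2−1 = (210, 155, -4.07); 3−1 = (45, 120, -2.57).
Determinant of the coordinate differences = 210·120 − 45·155 = 18225.
∂h/∂x = [(-4.07)·120 − (-2.57)·155] / 18225 = -0.004941
∂h/∂y = [210·(-2.57) − 45·(-4.07)] / 18225 = -0.01956
h(564381, 4855148) = 356.02 + (-0.004941)·(255) + (-0.01956)·(175) = 356.02 -1.260 -3.424 = 351.336 m.

351.3 m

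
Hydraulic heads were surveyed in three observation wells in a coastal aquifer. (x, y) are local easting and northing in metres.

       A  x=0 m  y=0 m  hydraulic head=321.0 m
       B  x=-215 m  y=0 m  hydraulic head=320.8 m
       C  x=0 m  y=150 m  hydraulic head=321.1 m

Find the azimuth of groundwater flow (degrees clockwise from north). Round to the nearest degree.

234°

∂h/∂x = (320.8 − 321.0) / (-215 − 0) = +0.0009302
∂h/∂y = (321.1 − 321.0) / (150 − 0) = +0.0006667
Flow direction (−∇h) has components (-0.0009302 E, -0.0006667 N).
Azimuth = atan2(E, N) = atan2(-0.0009302, -0.0006667) = 234.4° ≈ 234°.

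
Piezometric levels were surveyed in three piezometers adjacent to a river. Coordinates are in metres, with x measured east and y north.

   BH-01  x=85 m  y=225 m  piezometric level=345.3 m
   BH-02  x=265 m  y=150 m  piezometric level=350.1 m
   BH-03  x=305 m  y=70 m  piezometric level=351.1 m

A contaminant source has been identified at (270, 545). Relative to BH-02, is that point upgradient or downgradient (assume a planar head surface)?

With h = a·x + b·y + c and BH-01 as origin, the differences give:
  180·a + (-75)·b = +4.8
  220·a + (-155)·b = +5.8
Eliminate b (×(-155) and ×(-75), subtract): -11400·a = -309.00 → a = ∂h/∂x = +0.02711
Back-substitute: b = ∂h/∂y = +0.001053.
Head at (270, 545) = 345.3 + (+0.02711)·(185) + (+0.001053)·(320) = 350.65 m.
That is higher than the 350.1 m at BH-02, so the point is upgradient.

upgradient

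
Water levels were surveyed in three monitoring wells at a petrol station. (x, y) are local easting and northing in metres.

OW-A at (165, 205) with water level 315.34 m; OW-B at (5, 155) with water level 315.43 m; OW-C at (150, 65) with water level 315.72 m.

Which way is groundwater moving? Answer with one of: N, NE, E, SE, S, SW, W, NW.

N

Differences from OW-A: to OW-B (Δx, Δy, Δh) = (-160, -50, +0.09); to OW-C = (-15, -140, +0.38).
Solve a·Δx + b·Δy = Δh: det = (-160)·(-140) − (-15)·(-50) = 21650.
∂h/∂x = [(+0.09)·(-140) − (+0.38)·(-50)] / 21650 = +0.0002956
∂h/∂y = [(-160)·(+0.38) − (-15)·(+0.09)] / 21650 = -0.002746
Flow = −∇h = (-0.0002956 east, +0.002746 north), which points north.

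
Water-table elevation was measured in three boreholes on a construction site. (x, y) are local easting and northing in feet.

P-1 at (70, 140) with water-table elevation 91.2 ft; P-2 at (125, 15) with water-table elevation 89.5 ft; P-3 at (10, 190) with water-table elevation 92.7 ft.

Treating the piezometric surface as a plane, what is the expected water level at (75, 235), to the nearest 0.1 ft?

Differences from P-1: to P-2 (Δx, Δy, Δh) = (55, -125, -1.7); to P-3 = (-60, 50, +1.5).
Determinant of the coordinate differences = 55·50 − (-60)·(-125) = -4750.
∂h/∂x = [(-1.7)·50 − (+1.5)·(-125)] / -4750 = -0.02158
∂h/∂y = [55·(+1.5) − (-60)·(-1.7)] / -4750 = +0.004105
h(75, 235) = 91.2 + (-0.02158)·(5) + (+0.004105)·(95) = 91.2 -0.108 +0.390 = 91.482 ft.

91.5 ft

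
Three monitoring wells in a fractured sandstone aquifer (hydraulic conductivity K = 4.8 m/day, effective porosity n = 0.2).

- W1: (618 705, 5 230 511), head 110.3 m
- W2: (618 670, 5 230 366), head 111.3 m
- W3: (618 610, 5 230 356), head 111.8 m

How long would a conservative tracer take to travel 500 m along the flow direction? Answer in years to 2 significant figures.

6.3 years

Taking W1 as reference: W2−W1 = (-35, -145, +1.0); W3−W1 = (-95, -155, +1.5).
Solve a·Δx + b·Δy = Δh: det = (-35)·(-155) − (-95)·(-145) = -8350.
∂h/∂x = [(+1.0)·(-155) − (+1.5)·(-145)] / -8350 = -0.007485
∂h/∂y = [(-35)·(+1.5) − (-95)·(+1.0)] / -8350 = -0.005090
|∇h| = √(-0.007485² + -0.005090²) = 0.009052
Seepage velocity v = K·i/n = 4.8 × 0.009052 / 0.2 = 0.2172 m/day.
t = 500 / 0.2172 = 2302 days = 6.3 years.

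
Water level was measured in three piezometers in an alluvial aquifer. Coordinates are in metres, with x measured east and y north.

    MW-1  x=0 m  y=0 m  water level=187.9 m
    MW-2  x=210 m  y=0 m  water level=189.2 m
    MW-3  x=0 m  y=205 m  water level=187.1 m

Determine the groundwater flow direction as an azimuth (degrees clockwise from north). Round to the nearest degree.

∂h/∂x = (189.2 − 187.9) / (210 − 0) = +0.006190
∂h/∂y = (187.1 − 187.9) / (205 − 0) = -0.003902
Flow direction (−∇h) has components (-0.006190 E, +0.003902 N).
Azimuth = atan2(E, N) = atan2(-0.006190, +0.003902) = 302.2° ≈ 302°.

302°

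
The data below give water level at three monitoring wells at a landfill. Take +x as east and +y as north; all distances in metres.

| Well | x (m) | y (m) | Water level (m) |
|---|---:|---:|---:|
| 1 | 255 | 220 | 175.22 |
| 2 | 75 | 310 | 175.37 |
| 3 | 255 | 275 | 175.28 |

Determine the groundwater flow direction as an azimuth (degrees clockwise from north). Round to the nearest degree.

Three-point gradient (reference 1): Δ to 2 = (-180, 90, +0.15), Δ to 3 = (0, 55, +0.06).
∂h/∂x = -0.0002879, ∂h/∂y = +0.001091 (det = -9900).
Flow direction (−∇h) has components (+0.0002879 E, -0.001091 N).
Azimuth = atan2(E, N) = atan2(+0.0002879, -0.001091) = 165.2° ≈ 165°.

165°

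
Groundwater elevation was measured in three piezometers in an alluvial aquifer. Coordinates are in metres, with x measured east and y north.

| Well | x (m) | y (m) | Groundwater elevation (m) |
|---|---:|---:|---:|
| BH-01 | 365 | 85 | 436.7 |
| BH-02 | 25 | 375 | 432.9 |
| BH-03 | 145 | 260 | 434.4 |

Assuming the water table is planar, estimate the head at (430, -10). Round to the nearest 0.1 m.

With h = a·x + b·y + c and BH-01 as origin, the differences give:
  (-340)·a + 290·b = -3.8
  (-220)·a + 175·b = -2.3
Eliminate b (×175 and ×290, subtract): 4300·a = 2.00 → a = ∂h/∂x = +0.0004651
Back-substitute: b = ∂h/∂y = -0.01256.
h(430, -10) = 436.7 + (+0.0004651)·(65) + (-0.01256)·(-95) = 436.7 +0.030 +1.193 = 437.923 m.

437.9 m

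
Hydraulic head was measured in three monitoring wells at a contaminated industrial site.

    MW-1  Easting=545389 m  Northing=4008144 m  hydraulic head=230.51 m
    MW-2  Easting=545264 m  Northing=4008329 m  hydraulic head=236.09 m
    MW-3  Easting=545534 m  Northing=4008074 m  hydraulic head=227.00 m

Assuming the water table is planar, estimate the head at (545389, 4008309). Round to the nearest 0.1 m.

Differences from MW-1: to MW-2 (Δx, Δy, Δh) = (-125, 185, +5.58); to MW-3 = (145, -70, -3.51).
Determinant of the coordinate differences = (-125)·(-70) − 145·185 = -18075.
∂h/∂x = [(+5.58)·(-70) − (-3.51)·185] / -18075 = -0.01432
∂h/∂y = [(-125)·(-3.51) − 145·(+5.58)] / -18075 = +0.02049
h(545389, 4008309) = 230.51 + (-0.01432)·(0) + (+0.02049)·(165) = 230.51 -0.000 +3.381 = 233.891 m.

233.9 m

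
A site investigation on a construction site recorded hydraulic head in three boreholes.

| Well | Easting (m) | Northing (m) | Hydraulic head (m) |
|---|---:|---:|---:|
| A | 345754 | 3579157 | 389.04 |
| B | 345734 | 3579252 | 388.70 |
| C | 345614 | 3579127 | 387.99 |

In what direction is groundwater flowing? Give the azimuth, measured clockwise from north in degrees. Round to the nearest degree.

284°

Three-point gradient (reference A): Δ to B = (-20, 95, -0.34), Δ to C = (-140, -30, -1.05).
∂h/∂x = +0.007910, ∂h/∂y = -0.001914 (det = 13900).
Flow direction (−∇h) has components (-0.007910 E, +0.001914 N).
Azimuth = atan2(E, N) = atan2(-0.007910, +0.001914) = 283.6° ≈ 284°.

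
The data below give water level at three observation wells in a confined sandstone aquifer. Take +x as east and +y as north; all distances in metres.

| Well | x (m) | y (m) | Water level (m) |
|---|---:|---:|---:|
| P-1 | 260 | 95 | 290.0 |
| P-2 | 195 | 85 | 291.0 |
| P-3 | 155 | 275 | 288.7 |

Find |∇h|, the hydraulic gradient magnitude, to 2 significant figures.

0.020

Differences from P-1: to P-2 (Δx, Δy, Δh) = (-65, -10, +1.0); to P-3 = (-105, 180, -1.3).
Determinant of the coordinate differences = (-65)·180 − (-105)·(-10) = -12750.
∂h/∂x = [(+1.0)·180 − (-1.3)·(-10)] / -12750 = -0.01310
∂h/∂y = [(-65)·(-1.3) − (-105)·(+1.0)] / -12750 = -0.01486
|∇h| = √(-0.01310² + -0.01486²) = 0.01981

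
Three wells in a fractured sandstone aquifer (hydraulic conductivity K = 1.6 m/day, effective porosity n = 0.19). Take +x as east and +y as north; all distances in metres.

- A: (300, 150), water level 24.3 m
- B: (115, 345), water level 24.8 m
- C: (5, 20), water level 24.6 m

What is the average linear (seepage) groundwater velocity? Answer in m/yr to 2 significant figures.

5.8 m/yr

Differences from A: to B (Δx, Δy, Δh) = (-185, 195, +0.5); to C = (-295, -130, +0.3).
Solve a·Δx + b·Δy = Δh: det = (-185)·(-130) − (-295)·195 = 81575.
∂h/∂x = [(+0.5)·(-130) − (+0.3)·195] / 81575 = -0.001514
∂h/∂y = [(-185)·(+0.3) − (-295)·(+0.5)] / 81575 = +0.001128
|∇h| = √(-0.001514² + 0.001128²) = 0.001888
Seepage velocity v = K·i/n = 1.6 × 0.001888 / 0.19 = 0.0159 m/day = 5.807 m/yr.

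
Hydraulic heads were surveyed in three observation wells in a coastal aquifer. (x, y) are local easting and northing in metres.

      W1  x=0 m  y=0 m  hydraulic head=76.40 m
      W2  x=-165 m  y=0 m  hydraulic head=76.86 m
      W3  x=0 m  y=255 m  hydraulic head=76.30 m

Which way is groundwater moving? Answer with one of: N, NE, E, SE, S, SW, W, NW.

∂h/∂x = (76.86 − 76.40) / (-165 − 0) = -0.002788
∂h/∂y = (76.30 − 76.40) / (255 − 0) = -0.0003922
Flow = −∇h = (+0.002788 east, +0.0003922 north), which points east.

E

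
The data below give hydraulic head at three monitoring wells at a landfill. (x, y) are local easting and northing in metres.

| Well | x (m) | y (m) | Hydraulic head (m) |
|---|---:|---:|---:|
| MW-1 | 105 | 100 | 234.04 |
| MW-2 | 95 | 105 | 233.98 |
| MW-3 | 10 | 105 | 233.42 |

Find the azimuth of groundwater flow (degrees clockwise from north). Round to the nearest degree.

Differences from MW-1: to MW-2 (Δx, Δy, Δh) = (-10, 5, -0.06); to MW-3 = (-95, 5, -0.62).
Determinant of the coordinate differences = (-10)·5 − (-95)·5 = 425.
∂h/∂x = [(-0.06)·5 − (-0.62)·5] / 425 = +0.006588
∂h/∂y = [(-10)·(-0.62) − (-95)·(-0.06)] / 425 = +0.001176
Flow direction (−∇h) has components (-0.006588 E, -0.001176 N).
Azimuth = atan2(E, N) = atan2(-0.006588, -0.001176) = 259.9° ≈ 260°.

260°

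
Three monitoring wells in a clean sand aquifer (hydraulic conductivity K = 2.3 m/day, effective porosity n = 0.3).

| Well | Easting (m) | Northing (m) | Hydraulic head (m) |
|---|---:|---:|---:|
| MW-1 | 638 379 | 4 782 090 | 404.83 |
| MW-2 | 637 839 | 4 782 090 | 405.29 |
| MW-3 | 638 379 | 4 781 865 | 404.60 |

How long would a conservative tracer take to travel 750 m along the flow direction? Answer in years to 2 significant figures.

∂h/∂x = (405.29 − 404.83) / (637839 − 638379) = -0.0008519
∂h/∂y = (404.60 − 404.83) / (4781865 − 4782090) = +0.001022
|∇h| = √(-0.0008519² + 0.001022²) = 0.00133
Seepage velocity v = K·i/n = 2.3 × 0.00133 / 0.3 = 0.0102 m/day.
t = 750 / 0.0102 = 7.353e+04 days = 201 years.

200 years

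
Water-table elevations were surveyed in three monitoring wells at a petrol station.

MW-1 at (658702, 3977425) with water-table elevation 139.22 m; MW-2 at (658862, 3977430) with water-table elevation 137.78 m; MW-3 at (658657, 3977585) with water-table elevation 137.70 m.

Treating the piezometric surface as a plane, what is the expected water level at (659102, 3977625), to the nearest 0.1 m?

133.4 m

Three-point gradient (reference MW-1): Δ to MW-2 = (160, 5, -1.44), Δ to MW-3 = (-45, 160, -1.52).
∂h/∂x = -0.008627, ∂h/∂y = -0.01193 (det = 25825).
h(659102, 3977625) = 139.22 + (-0.008627)·(400) + (-0.01193)·(200) = 139.22 -3.451 -2.385 = 133.384 m.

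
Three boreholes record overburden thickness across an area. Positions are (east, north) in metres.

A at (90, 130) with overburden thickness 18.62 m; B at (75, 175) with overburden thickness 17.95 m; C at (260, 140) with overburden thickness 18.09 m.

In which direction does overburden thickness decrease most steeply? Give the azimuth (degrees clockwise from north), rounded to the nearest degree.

008°

With d = a·x + b·y + c and A as origin, the differences give:
  (-15)·a + 45·b = -0.67
  170·a + 10·b = -0.53
Eliminate b (×10 and ×45, subtract): -7800·a = 17.150 → a = ∂d/∂x = -0.002199
Back-substitute: b = ∂d/∂y = -0.01562.
Steepest decrease is along −∇f: components (+0.002199 E, +0.01562 N).
Azimuth = atan2(+0.002199, +0.01562) = 8.0° ≈ 008°.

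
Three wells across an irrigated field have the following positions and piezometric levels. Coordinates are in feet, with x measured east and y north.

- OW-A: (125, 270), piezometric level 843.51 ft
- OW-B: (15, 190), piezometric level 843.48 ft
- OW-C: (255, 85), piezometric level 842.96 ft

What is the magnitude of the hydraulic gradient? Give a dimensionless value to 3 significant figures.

With h = a·x + b·y + c and OW-A as origin, the differences give:
  (-110)·a + (-80)·b = -0.03
  130·a + (-185)·b = -0.55
Eliminate b (×(-185) and ×(-80), subtract): 30750·a = -38.450 → a = ∂h/∂x = -0.001250
Back-substitute: b = ∂h/∂y = +0.002094.
|∇h| = √(-0.001250² + 0.002094²) = 0.002439

0.00244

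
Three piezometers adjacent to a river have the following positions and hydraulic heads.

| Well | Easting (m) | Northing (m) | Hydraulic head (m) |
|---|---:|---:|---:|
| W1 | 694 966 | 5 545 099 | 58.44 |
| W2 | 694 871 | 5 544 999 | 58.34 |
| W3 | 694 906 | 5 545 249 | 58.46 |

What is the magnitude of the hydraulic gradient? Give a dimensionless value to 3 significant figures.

Taking W1 as reference: W2−W1 = (-95, -100, -0.10); W3−W1 = (-60, 150, +0.02).
Solve a·Δx + b·Δy = Δh: det = (-95)·150 − (-60)·(-100) = -20250.
∂h/∂x = [(-0.10)·150 − (+0.02)·(-100)] / -20250 = +0.0006420
∂h/∂y = [(-95)·(+0.02) − (-60)·(-0.10)] / -20250 = +0.0003901
|∇h| = √(0.0006420² + 0.0003901²) = 0.0007512

0.000751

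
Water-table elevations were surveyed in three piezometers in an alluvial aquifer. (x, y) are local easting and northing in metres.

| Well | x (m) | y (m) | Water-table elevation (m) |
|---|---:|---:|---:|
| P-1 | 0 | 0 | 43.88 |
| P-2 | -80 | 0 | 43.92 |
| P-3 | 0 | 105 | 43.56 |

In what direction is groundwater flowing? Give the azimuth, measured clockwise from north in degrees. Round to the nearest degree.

∂h/∂x = (43.92 − 43.88) / (-80 − 0) = -0.0005000
∂h/∂y = (43.56 − 43.88) / (105 − 0) = -0.003048
Flow direction (−∇h) has components (+0.0005000 E, +0.003048 N).
Azimuth = atan2(E, N) = atan2(+0.0005000, +0.003048) = 9.3° ≈ 009°.

009°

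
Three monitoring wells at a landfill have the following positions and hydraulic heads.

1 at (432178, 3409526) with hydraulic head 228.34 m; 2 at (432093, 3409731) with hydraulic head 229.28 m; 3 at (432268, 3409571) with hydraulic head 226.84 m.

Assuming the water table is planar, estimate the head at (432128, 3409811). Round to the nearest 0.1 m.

228.6 m

Three-point gradient (reference 1): Δ to 2 = (-85, 205, +0.94), Δ to 3 = (90, 45, -1.50).
∂h/∂x = -0.01570, ∂h/∂y = -0.001926 (det = -22275).
h(432128, 3409811) = 228.34 + (-0.01570)·(-50) + (-0.001926)·(285) = 228.34 +0.785 -0.549 = 228.576 m.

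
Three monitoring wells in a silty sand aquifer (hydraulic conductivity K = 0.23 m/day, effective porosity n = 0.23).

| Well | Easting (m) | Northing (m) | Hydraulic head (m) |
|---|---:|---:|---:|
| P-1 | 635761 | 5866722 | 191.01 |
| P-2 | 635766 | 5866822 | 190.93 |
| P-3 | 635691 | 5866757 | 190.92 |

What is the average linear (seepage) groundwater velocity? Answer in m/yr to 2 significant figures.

With h = a·x + b·y + c and P-1 as origin, the differences give:
  5·a + 100·b = -0.08
  (-70)·a + 35·b = -0.09
Eliminate b (×35 and ×100, subtract): 7175·a = 6.200 → a = ∂h/∂x = +0.0008641
Back-substitute: b = ∂h/∂y = -0.0008432.
|∇h| = √(0.0008641² + -0.0008432²) = 0.001207
Seepage velocity v = K·i/n = 0.23 × 0.001207 / 0.23 = 0.001207 m/day = 0.4409 m/yr.

0.44 m/yr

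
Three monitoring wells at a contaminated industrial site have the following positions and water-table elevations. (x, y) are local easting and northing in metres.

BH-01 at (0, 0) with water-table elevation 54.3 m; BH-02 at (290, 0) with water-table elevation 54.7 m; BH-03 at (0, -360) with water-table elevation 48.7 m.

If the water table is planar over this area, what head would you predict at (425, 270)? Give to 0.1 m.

59.1 m

∂h/∂x = (54.7 − 54.3) / (290 − 0) = +0.001379
∂h/∂y = (48.7 − 54.3) / (-360 − 0) = +0.01556
h(425, 270) = 54.3 + (+0.001379)·(425) + (+0.01556)·(270) = 54.3 +0.586 +4.200 = 59.086 m.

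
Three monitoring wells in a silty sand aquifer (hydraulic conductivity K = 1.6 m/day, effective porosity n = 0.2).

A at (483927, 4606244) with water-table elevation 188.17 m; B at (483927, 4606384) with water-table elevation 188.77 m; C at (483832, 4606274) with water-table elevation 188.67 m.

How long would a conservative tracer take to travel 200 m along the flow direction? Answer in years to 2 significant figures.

Differences from A: to B (Δx, Δy, Δh) = (0, 140, +0.60); to C = (-95, 30, +0.50).
Determinant of the coordinate differences = 0·30 − (-95)·140 = 13300.
∂h/∂x = [(+0.60)·30 − (+0.50)·140] / 13300 = -0.003910
∂h/∂y = [0·(+0.50) − (-95)·(+0.60)] / 13300 = +0.004286
|∇h| = √(-0.003910² + 0.004286²) = 0.005802
Seepage velocity v = K·i/n = 1.6 × 0.005802 / 0.2 = 0.04642 m/day.
t = 200 / 0.04642 = 4308 days = 11.8 years.

12 years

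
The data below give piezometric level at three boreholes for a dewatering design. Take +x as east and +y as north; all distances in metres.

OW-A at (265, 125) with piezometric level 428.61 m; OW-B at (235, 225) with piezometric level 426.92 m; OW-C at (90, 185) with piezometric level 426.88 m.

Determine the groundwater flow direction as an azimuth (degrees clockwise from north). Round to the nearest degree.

Taking OW-A as reference: OW-B−OW-A = (-30, 100, -1.69); OW-C−OW-A = (-175, 60, -1.73).
Determinant of the coordinate differences = (-30)·60 − (-175)·100 = 15700.
∂h/∂x = [(-1.69)·60 − (-1.73)·100] / 15700 = +0.004561
∂h/∂y = [(-30)·(-1.73) − (-175)·(-1.69)] / 15700 = -0.01553
Flow direction (−∇h) has components (-0.004561 E, +0.01553 N).
Azimuth = atan2(E, N) = atan2(-0.004561, +0.01553) = 343.6° ≈ 344°.

344°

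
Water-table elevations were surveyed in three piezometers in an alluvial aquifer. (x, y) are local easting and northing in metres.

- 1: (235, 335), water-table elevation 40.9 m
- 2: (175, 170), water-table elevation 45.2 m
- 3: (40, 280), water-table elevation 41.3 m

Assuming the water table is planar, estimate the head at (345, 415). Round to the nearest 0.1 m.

With h = a·x + b·y + c and 1 as origin, the differences give:
  (-60)·a + (-165)·b = +4.3
  (-195)·a + (-55)·b = +0.4
Eliminate b (×(-55) and ×(-165), subtract): -28875·a = -170.50 → a = ∂h/∂x = +0.005905
Back-substitute: b = ∂h/∂y = -0.02821.
h(345, 415) = 40.9 + (+0.005905)·(110) + (-0.02821)·(80) = 40.9 +0.650 -2.257 = 39.293 m.

39.3 m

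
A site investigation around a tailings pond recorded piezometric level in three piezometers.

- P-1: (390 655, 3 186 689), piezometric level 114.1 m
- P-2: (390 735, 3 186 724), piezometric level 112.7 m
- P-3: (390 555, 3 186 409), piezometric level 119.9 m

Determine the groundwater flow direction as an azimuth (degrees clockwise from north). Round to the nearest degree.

With h = a·x + b·y + c and P-1 as origin, the differences give:
  80·a + 35·b = -1.4
  (-100)·a + (-280)·b = +5.8
Eliminate b (×(-280) and ×35, subtract): -18900·a = 189.00 → a = ∂h/∂x = -0.010000
Back-substitute: b = ∂h/∂y = -0.01714.
Flow direction (−∇h) has components (+0.010000 E, +0.01714 N).
Azimuth = atan2(E, N) = atan2(+0.010000, +0.01714) = 30.3° ≈ 030°.

030°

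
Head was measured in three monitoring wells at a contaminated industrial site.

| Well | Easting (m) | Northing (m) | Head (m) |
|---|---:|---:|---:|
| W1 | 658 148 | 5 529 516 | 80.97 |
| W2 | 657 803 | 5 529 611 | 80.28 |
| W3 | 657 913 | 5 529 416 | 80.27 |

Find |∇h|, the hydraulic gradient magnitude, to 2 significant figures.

0.0028

Differences from W1: to W2 (Δx, Δy, Δh) = (-345, 95, -0.69); to W3 = (-235, -100, -0.70).
Solve a·Δx + b·Δy = Δh: det = (-345)·(-100) − (-235)·95 = 56825.
∂h/∂x = [(-0.69)·(-100) − (-0.70)·95] / 56825 = +0.002385
∂h/∂y = [(-345)·(-0.70) − (-235)·(-0.69)] / 56825 = +0.001396
|∇h| = √(0.002385² + 0.001396²) = 0.002764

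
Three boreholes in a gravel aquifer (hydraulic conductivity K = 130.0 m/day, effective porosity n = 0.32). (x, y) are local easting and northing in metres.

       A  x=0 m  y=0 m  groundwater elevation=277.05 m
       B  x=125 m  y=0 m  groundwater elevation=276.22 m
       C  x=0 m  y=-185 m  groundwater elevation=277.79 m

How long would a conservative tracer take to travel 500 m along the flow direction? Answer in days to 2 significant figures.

∂h/∂x = (276.22 − 277.05) / (125 − 0) = -0.006640
∂h/∂y = (277.79 − 277.05) / (-185 − 0) = -0.004000
|∇h| = √(-0.006640² + -0.004000²) = 0.007752
Seepage velocity v = K·i/n = 130.0 × 0.007752 / 0.32 = 3.149 m/day.
t = 500 / 3.149 = 158.8 days.

160 days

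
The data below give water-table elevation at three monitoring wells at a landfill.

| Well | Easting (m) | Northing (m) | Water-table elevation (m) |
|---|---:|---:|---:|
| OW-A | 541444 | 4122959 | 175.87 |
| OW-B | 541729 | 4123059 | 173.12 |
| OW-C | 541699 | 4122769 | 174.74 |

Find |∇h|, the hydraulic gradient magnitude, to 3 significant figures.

With h = a·x + b·y + c and OW-A as origin, the differences give:
  285·a + 100·b = -2.75
  255·a + (-190)·b = -1.13
Eliminate b (×(-190) and ×100, subtract): -79650·a = 635.500 → a = ∂h/∂x = -0.007979
Back-substitute: b = ∂h/∂y = -0.004761.
|∇h| = √(-0.007979² + -0.004761²) = 0.009291

0.00929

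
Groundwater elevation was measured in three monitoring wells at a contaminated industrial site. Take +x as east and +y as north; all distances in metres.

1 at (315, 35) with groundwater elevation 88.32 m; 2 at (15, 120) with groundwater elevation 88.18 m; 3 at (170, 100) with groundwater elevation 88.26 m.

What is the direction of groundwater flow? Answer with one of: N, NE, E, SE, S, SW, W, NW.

SW

With h = a·x + b·y + c and 1 as origin, the differences give:
  (-300)·a + 85·b = -0.14
  (-145)·a + 65·b = -0.06
Eliminate b (×65 and ×85, subtract): -7175·a = -4.000 → a = ∂h/∂x = +0.0005575
Back-substitute: b = ∂h/∂y = +0.0003206.
Flow = −∇h = (-0.0005575 east, -0.0003206 north), which points southwest.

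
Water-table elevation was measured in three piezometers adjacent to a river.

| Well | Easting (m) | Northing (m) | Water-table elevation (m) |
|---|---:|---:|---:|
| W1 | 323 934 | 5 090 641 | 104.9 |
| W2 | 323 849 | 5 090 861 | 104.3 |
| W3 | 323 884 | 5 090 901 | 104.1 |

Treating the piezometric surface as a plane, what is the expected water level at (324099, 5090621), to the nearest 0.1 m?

104.7 m

With h = a·x + b·y + c and W1 as origin, the differences give:
  (-85)·a + 220·b = -0.6
  (-50)·a + 260·b = -0.8
Eliminate b (×260 and ×220, subtract): -11100·a = 20.00 → a = ∂h/∂x = -0.001802
Back-substitute: b = ∂h/∂y = -0.003423.
h(324099, 5090621) = 104.9 + (-0.001802)·(165) + (-0.003423)·(-20) = 104.9 -0.297 +0.068 = 104.671 m.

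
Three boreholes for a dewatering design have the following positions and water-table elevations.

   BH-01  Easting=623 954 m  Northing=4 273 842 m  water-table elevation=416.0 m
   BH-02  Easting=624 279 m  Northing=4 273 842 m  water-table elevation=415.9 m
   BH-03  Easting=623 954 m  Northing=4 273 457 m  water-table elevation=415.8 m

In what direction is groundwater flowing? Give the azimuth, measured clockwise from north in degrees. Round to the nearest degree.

149°

∂h/∂x = (415.9 − 416.0) / (624279 − 623954) = -0.0003077
∂h/∂y = (415.8 − 416.0) / (4273457 − 4273842) = +0.0005195
Flow direction (−∇h) has components (+0.0003077 E, -0.0005195 N).
Azimuth = atan2(E, N) = atan2(+0.0003077, -0.0005195) = 149.4° ≈ 149°.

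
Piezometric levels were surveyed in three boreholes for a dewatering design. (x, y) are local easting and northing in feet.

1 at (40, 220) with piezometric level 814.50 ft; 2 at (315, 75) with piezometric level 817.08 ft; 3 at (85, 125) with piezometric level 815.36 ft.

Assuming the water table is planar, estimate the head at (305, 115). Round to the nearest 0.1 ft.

Taking 1 as reference: 2−1 = (275, -145, +2.58); 3−1 = (45, -95, +0.86).
Solve a·Δx + b·Δy = Δh: det = 275·(-95) − 45·(-145) = -19600.
∂h/∂x = [(+2.58)·(-95) − (+0.86)·(-145)] / -19600 = +0.006143
∂h/∂y = [275·(+0.86) − 45·(+2.58)] / -19600 = -0.006143
h(305, 115) = 814.50 + (+0.006143)·(265) + (-0.006143)·(-105) = 814.50 +1.628 +0.645 = 816.773 ft.

816.8 ft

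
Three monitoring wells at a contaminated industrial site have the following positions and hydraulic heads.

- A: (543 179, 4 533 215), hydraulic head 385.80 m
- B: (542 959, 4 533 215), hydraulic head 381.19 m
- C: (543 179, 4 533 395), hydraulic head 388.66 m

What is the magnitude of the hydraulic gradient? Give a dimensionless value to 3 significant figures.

∂h/∂x = (381.19 − 385.80) / (542959 − 543179) = +0.02095
∂h/∂y = (388.66 − 385.80) / (4533395 − 4533215) = +0.01589
|∇h| = √(0.02095² + 0.01589²) = 0.02629

0.0263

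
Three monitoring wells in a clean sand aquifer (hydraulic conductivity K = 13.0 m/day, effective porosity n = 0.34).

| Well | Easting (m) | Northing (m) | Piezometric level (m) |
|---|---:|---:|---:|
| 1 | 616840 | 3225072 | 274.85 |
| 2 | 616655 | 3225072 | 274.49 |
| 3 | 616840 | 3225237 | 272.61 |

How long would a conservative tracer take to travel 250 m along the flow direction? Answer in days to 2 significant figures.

480 days

∂h/∂x = (274.49 − 274.85) / (616655 − 616840) = +0.001946
∂h/∂y = (272.61 − 274.85) / (3225237 − 3225072) = -0.01358
|∇h| = √(0.001946² + -0.01358²) = 0.01372
Seepage velocity v = K·i/n = 13.0 × 0.01372 / 0.34 = 0.5246 m/day.
t = 250 / 0.5246 = 476.6 days.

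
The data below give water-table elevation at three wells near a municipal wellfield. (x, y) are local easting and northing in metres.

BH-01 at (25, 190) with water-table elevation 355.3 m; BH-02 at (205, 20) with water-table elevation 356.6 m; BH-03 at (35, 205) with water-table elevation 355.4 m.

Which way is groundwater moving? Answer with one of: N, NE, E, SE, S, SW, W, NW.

W

With h = a·x + b·y + c and BH-01 as origin, the differences give:
  180·a + (-170)·b = +1.3
  10·a + 15·b = +0.1
Eliminate b (×15 and ×(-170), subtract): 4400·a = 36.50 → a = ∂h/∂x = +0.008295
Back-substitute: b = ∂h/∂y = +0.001136.
Flow = −∇h = (-0.008295 east, -0.001136 north), which points west.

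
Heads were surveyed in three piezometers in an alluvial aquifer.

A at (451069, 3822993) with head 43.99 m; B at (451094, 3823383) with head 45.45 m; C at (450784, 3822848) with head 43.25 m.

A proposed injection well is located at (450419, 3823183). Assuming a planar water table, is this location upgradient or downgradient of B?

downgradient

Three-point gradient (reference A): Δ to B = (25, 390, +1.46), Δ to C = (-285, -145, -0.74).
∂h/∂x = +0.0007152, ∂h/∂y = +0.003698 (det = 107525).
Head at (450419, 3823183) = 43.99 + (+0.0007152)·(-650) + (+0.003698)·(190) = 44.23 m.
That is lower than the 45.45 m at B, so the point is downgradient.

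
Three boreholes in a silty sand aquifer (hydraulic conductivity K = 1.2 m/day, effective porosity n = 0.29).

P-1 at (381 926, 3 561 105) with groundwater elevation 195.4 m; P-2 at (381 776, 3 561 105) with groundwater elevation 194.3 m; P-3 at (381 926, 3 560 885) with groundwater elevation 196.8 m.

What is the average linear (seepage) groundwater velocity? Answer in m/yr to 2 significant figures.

15 m/yr

∂h/∂x = (194.3 − 195.4) / (381776 − 381926) = +0.007333
∂h/∂y = (196.8 − 195.4) / (3560885 − 3561105) = -0.006364
|∇h| = √(0.007333² + -0.006364²) = 0.009709
Seepage velocity v = K·i/n = 1.2 × 0.009709 / 0.29 = 0.04018 m/day = 14.68 m/yr.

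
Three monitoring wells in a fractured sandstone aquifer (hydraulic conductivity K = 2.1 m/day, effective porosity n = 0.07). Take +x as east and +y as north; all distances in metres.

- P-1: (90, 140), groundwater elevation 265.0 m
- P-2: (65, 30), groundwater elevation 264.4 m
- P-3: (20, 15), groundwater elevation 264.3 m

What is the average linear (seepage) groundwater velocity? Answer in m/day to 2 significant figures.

Taking P-1 as reference: P-2−P-1 = (-25, -110, -0.6); P-3−P-1 = (-70, -125, -0.7).
Determinant of the coordinate differences = (-25)·(-125) − (-70)·(-110) = -4575.
∂h/∂x = [(-0.6)·(-125) − (-0.7)·(-110)] / -4575 = +0.0004372
∂h/∂y = [(-25)·(-0.7) − (-70)·(-0.6)] / -4575 = +0.005355
|∇h| = √(0.0004372² + 0.005355²) = 0.005373
Seepage velocity v = K·i/n = 2.1 × 0.005373 / 0.07 = 0.1612 m/day.

0.16 m/day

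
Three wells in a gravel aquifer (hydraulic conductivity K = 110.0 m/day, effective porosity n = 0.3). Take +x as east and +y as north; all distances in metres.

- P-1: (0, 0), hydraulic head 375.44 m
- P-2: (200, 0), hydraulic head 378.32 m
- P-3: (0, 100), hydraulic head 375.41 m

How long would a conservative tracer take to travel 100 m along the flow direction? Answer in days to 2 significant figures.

19 days

∂h/∂x = (378.32 − 375.44) / (200 − 0) = +0.01440
∂h/∂y = (375.41 − 375.44) / (100 − 0) = -0.0003000
|∇h| = √(0.01440² + -0.0003000²) = 0.0144
Seepage velocity v = K·i/n = 110.0 × 0.0144 / 0.3 = 5.28 m/day.
t = 100 / 5.28 = 18.94 days.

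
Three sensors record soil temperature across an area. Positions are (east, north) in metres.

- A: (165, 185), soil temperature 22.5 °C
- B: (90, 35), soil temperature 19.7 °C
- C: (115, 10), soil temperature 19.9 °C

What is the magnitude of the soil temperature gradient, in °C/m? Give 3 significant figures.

Differences from A: to B (Δx, Δy, Δh) = (-75, -150, -2.8); to C = (-50, -175, -2.6).
Solve a·Δx + b·Δy = ΔT: det = (-75)·(-175) − (-50)·(-150) = 5625.
∂T/∂x = [(-2.8)·(-175) − (-2.6)·(-150)] / 5625 = +0.01778
∂T/∂y = [(-75)·(-2.6) − (-50)·(-2.8)] / 5625 = +0.009778
|∇f| = √(0.01778² + 0.009778²) = 0.02029 °C/m

0.0203 °C/m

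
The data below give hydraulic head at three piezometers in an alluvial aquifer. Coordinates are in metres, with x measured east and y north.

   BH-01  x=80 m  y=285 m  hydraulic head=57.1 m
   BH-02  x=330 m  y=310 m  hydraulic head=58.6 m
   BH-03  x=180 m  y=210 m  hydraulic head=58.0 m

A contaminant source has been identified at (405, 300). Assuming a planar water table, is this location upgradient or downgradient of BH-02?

upgradient

Taking BH-01 as reference: BH-02−BH-01 = (250, 25, +1.5); BH-03−BH-01 = (100, -75, +0.9).
Determinant of the coordinate differences = 250·(-75) − 100·25 = -21250.
∂h/∂x = [(+1.5)·(-75) − (+0.9)·25] / -21250 = +0.006353
∂h/∂y = [250·(+0.9) − 100·(+1.5)] / -21250 = -0.003529
Head at (405, 300) = 57.1 + (+0.006353)·(325) + (-0.003529)·(15) = 59.11 m.
That is higher than the 58.6 m at BH-02, so the point is upgradient.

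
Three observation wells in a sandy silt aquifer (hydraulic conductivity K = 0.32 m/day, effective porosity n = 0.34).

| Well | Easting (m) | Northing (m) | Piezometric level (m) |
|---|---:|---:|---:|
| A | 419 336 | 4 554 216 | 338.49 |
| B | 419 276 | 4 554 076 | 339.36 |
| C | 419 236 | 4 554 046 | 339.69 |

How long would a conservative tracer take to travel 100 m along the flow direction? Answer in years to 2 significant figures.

Taking A as reference: B−A = (-60, -140, +0.87); C−A = (-100, -170, +1.20).
Solve a·Δx + b·Δy = Δh: det = (-60)·(-170) − (-100)·(-140) = -3800.
∂h/∂x = [(+0.87)·(-170) − (+1.20)·(-140)] / -3800 = -0.005289
∂h/∂y = [(-60)·(+1.20) − (-100)·(+0.87)] / -3800 = -0.003947
|∇h| = √(-0.005289² + -0.003947²) = 0.006599
Seepage velocity v = K·i/n = 0.32 × 0.006599 / 0.34 = 0.006211 m/day.
t = 100 / 0.006211 = 1.61e+04 days = 44.1 years.

44 years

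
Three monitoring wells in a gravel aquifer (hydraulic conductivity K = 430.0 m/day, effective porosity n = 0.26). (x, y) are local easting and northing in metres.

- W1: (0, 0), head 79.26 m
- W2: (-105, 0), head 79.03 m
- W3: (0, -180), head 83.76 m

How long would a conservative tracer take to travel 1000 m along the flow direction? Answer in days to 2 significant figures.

24 days

∂h/∂x = (79.03 − 79.26) / (-105 − 0) = +0.002190
∂h/∂y = (83.76 − 79.26) / (-180 − 0) = -0.02500
|∇h| = √(0.002190² + -0.02500²) = 0.0251
Seepage velocity v = K·i/n = 430.0 × 0.0251 / 0.26 = 41.51 m/day.
t = 1000 / 41.51 = 24.09 days.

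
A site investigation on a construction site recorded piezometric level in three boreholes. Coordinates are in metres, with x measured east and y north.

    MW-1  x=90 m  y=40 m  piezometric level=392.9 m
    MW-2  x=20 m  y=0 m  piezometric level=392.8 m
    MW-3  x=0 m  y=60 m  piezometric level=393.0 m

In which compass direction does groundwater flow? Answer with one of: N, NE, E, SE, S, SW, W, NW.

Taking MW-1 as reference: MW-2−MW-1 = (-70, -40, -0.1); MW-3−MW-1 = (-90, 20, +0.1).
Solve a·Δx + b·Δy = Δh: det = (-70)·20 − (-90)·(-40) = -5000.
∂h/∂x = [(-0.1)·20 − (+0.1)·(-40)] / -5000 = -0.0004000
∂h/∂y = [(-70)·(+0.1) − (-90)·(-0.1)] / -5000 = +0.003200
Flow = −∇h = (+0.0004000 east, -0.003200 north), which points south.

S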